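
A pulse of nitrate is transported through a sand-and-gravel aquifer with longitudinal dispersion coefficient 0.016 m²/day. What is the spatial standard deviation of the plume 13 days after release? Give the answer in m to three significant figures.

Dispersive spreading gives a Gaussian with σ² = 2Dt; advection only shifts the center.
σ = √(2 × 0.016 × 13) = 0.645 m.

0.645 m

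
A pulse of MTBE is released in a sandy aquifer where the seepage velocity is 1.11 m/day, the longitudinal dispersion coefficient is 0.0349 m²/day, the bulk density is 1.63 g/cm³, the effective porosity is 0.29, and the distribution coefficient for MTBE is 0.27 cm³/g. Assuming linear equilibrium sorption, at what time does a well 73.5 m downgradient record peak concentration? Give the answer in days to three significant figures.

167 days

Retardation factor R = 1 + ρ_b·K_d/n = 1 + 1.63 × 0.27/0.29 = 2.518.
Sorption retards both mechanisms: v_R = v/R = 0.4408 m/day, D_R = D/R = 0.01386 m²/day.
Peak time from v_R²t² + 2D_R t − x² = 0: t = (√(D_R² + v_R²x²) − D_R)/v_R².
√(D_R² + v_R²x²) = √(0.01386² + 0.4408² × 73.5²) = 32.40; v_R² = 0.1943.
t = (32.40 − 0.01386)/0.1943 = 167 days.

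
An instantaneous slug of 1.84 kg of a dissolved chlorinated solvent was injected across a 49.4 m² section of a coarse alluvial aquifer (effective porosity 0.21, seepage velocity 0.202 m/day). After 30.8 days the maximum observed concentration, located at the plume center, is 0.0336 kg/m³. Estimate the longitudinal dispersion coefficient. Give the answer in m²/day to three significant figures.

At the plume center C_max = M/(n_e·A·√(4πDt)), so D = M²/(4πt·(n_e·A·C_max)²).
n_e·A·C_max = 0.21 × 49.4 × 0.0336 = 0.3486 kg/m.
D = 1.84²/(4π × 30.8 × 0.3486²) = 0.0720 m²/day.

0.0720 m²/day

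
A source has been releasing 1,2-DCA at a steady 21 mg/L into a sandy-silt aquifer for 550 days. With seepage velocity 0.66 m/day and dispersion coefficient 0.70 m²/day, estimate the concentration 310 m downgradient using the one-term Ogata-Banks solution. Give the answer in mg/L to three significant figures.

20.4 mg/L

For a continuous step input, C/C₀ ≈ ½·erfc((x−vt)/(2√(Dt))).
vt = 0.66 × 550 = 363 m and 2√(Dt) = 2√(0.70 × 550) = 39.24 m.
Argument (x−vt)/(2√(Dt)) = (310 − 363)/39.24 = -1.351; ½·erfc(-1.351) = 0.9720.
C = 21 × 0.9720 = 20.4 mg/L.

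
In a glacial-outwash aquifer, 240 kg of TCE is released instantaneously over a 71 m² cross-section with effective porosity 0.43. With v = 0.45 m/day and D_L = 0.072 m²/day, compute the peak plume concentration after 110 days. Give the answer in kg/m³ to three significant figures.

The peak of an instantaneous 1D plume sits at x = vt; there the Gaussian factor is 1 and C_max = M/(n_e·A·√(4πDt)), where n_e·A is the pore area the mass is dissolved in.
√(4πDt) = √(4π × 0.072 × 110) = 9.976 m, so C_max = 240/(0.43 × 71 × 9.976) = 0.788 kg/m³.

0.788 kg/m³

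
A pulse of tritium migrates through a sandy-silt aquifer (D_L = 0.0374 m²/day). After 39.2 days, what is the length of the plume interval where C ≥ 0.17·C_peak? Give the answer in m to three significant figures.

The plume is Gaussian with σ = √(2Dt) = √(2 × 0.0374 × 39.2) = 1.712 m.
C/C_peak = exp(−Δx²/(2σ²)) = 0.17 ⇒ Δx = σ·√(−2 ln 0.17) = 1.712 × 1.883 = 3.224 m.
Width = 2Δx = 6.45 m.

6.45 m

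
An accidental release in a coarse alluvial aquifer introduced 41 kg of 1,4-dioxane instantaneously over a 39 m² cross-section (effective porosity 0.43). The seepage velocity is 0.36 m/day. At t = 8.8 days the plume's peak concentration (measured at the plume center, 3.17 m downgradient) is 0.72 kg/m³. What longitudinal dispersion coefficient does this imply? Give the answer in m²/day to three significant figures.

0.104 m²/day

At the plume center C_max = M/(n_e·A·√(4πDt)), so D = M²/(4πt·(n_e·A·C_max)²).
n_e·A·C_max = 0.43 × 39 × 0.72 = 12.07 kg/m.
D = 41²/(4π × 8.8 × 12.07²) = 0.104 m²/day.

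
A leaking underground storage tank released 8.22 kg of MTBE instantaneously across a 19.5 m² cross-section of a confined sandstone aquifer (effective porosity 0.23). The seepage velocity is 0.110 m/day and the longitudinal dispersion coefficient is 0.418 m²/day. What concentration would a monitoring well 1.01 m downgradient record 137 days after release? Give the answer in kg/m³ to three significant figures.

For an instantaneous plane source, C(x,t) = M/(n_e·A·√(4πDt)) · exp(−(x−vt)²/(4Dt)), with n_e·A the pore (flow) area.
Plume center vt = 0.110 × 137 = 15.07 m, so the well at 1.01 m is 14.06 m upgradient of the peak.
√(4πDt) = 26.83 m, giving peak height M/(n_e·A·√(4πDt)) = 8.22/(0.23 × 19.5 × 26.83) = 0.06831 kg/m³.
(x−vt)²/(4Dt) = (-14.06)²/(4 × 0.418 × 137) = 0.8630; exp(−0.8630) = 0.4219.
C = 0.06831 × 0.4219 = 0.0288 kg/m³.

0.0288 kg/m³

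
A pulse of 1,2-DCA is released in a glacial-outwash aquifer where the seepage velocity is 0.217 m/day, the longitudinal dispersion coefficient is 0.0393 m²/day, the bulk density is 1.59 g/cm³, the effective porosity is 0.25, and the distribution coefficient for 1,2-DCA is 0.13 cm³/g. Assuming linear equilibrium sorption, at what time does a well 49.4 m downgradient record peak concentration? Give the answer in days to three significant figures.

Retardation factor R = 1 + ρ_b·K_d/n = 1 + 1.59 × 0.13/0.25 = 1.827.
Sorption retards both mechanisms: v_R = v/R = 0.1188 m/day, D_R = D/R = 0.02151 m²/day.
Peak time from v_R²t² + 2D_R t − x² = 0: t = (√(D_R² + v_R²x²) − D_R)/v_R².
√(D_R² + v_R²x²) = √(0.02151² + 0.1188² × 49.4²) = 5.869; v_R² = 0.01411.
t = (5.869 − 0.02151)/0.01411 = 414 days.

414 days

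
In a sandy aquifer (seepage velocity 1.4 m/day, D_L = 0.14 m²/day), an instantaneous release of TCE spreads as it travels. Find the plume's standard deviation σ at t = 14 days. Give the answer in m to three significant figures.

1.98 m

Dispersive spreading gives a Gaussian with σ² = 2Dt; advection only shifts the center.
σ = √(2 × 0.14 × 14) = 1.98 m.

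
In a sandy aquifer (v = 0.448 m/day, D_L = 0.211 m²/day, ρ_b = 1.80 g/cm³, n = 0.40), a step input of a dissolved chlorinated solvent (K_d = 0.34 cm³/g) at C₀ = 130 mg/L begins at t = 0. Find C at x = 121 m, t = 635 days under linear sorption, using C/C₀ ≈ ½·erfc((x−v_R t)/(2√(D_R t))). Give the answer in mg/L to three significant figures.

Retardation factor R = 1 + ρ_b·K_d/n = 1 + 1.80 × 0.34/0.40 = 2.530.
Sorption retards both mechanisms: v_R = v/R = 0.1771 m/day, D_R = D/R = 0.08340 m²/day.
v_R·t = 0.1771 × 635 = 112.4585 m; 2√(D_R t) = 14.55 m; argument = (121 − 112.4585)/14.55 = 0.5870.
C = C₀ × ½·erfc(0.5870) = 130 × 0.2032 = 26.4 mg/L.

26.4 mg/L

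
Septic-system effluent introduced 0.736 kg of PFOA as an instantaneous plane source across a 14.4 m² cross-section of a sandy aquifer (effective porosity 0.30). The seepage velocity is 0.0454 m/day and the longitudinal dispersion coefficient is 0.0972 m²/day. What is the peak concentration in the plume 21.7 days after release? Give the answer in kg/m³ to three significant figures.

0.0331 kg/m³

The peak of an instantaneous 1D plume sits at x = vt; there the Gaussian factor is 1 and C_max = M/(n_e·A·√(4πDt)), where n_e·A is the pore area the mass is dissolved in.
√(4πDt) = √(4π × 0.0972 × 21.7) = 5.148 m, so C_max = 0.736/(0.30 × 14.4 × 5.148) = 0.0331 kg/m³.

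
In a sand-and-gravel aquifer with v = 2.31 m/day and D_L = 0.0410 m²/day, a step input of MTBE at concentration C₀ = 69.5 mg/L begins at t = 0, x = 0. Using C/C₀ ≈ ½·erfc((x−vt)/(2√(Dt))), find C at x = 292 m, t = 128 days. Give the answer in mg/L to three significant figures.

60.6 mg/L

For a continuous step input, C/C₀ ≈ ½·erfc((x−vt)/(2√(Dt))).
vt = 2.31 × 128 = 295.68 m and 2√(Dt) = 2√(0.0410 × 128) = 4.582 m.
Argument (x−vt)/(2√(Dt)) = (292 − 295.68)/4.582 = -0.8031; ½·erfc(-0.8031) = 0.8720.
C = 69.5 × 0.8720 = 60.6 mg/L.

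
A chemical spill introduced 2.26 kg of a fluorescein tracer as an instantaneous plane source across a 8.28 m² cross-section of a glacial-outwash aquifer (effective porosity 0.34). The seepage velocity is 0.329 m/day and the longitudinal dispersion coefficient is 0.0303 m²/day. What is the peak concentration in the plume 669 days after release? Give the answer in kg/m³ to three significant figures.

The peak of an instantaneous 1D plume sits at x = vt; there the Gaussian factor is 1 and C_max = M/(n_e·A·√(4πDt)), where n_e·A is the pore area the mass is dissolved in.
√(4πDt) = √(4π × 0.0303 × 669) = 15.96 m, so C_max = 2.26/(0.34 × 8.28 × 15.96) = 0.0503 kg/m³.

0.0503 kg/m³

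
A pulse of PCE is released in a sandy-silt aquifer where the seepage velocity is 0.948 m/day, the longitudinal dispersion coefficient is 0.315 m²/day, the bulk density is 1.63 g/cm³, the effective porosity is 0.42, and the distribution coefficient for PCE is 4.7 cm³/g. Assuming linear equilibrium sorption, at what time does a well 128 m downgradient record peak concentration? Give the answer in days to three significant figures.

Retardation factor R = 1 + ρ_b·K_d/n = 1 + 1.63 × 4.7/0.42 = 19.24.
Sorption retards both mechanisms: v_R = v/R = 0.04927 m/day, D_R = D/R = 0.01637 m²/day.
Peak time from v_R²t² + 2D_R t − x² = 0: t = (√(D_R² + v_R²x²) − D_R)/v_R².
√(D_R² + v_R²x²) = √(0.01637² + 0.04927² × 128²) = 6.307; v_R² = 0.002428.
t = (6.307 − 0.01637)/0.002428 = 2590 days.

2590 days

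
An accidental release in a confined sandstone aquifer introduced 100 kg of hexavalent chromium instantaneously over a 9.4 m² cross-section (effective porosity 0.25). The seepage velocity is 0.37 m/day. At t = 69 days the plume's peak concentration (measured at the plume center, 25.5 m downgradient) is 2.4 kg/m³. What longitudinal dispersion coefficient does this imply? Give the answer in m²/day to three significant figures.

0.363 m²/day

At the plume center C_max = M/(n_e·A·√(4πDt)), so D = M²/(4πt·(n_e·A·C_max)²).
n_e·A·C_max = 0.25 × 9.4 × 2.4 = 5.640 kg/m.
D = 100²/(4π × 69 × 5.640²) = 0.363 m²/day.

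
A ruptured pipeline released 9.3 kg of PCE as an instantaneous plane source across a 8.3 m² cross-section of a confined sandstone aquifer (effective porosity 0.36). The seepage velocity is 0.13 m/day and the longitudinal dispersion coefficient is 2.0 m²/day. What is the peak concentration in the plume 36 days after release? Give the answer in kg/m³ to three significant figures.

The peak of an instantaneous 1D plume sits at x = vt; there the Gaussian factor is 1 and C_max = M/(n_e·A·√(4πDt)), where n_e·A is the pore area the mass is dissolved in.
√(4πDt) = √(4π × 2.0 × 36) = 30.08 m, so C_max = 9.3/(0.36 × 8.3 × 30.08) = 0.103 kg/m³.

0.103 kg/m³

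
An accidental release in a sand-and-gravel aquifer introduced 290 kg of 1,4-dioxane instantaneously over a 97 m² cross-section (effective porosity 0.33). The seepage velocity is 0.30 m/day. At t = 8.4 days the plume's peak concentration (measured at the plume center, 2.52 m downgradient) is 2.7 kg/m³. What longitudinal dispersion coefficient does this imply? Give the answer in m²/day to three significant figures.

0.107 m²/day

At the plume center C_max = M/(n_e·A·√(4πDt)), so D = M²/(4πt·(n_e·A·C_max)²).
n_e·A·C_max = 0.33 × 97 × 2.7 = 86.43 kg/m.
D = 290²/(4π × 8.4 × 86.43²) = 0.107 m²/day.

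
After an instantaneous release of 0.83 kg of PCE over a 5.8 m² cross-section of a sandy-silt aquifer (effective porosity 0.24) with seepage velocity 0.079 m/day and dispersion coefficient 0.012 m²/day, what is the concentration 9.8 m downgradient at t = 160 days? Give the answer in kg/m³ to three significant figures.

0.0425 kg/m³

For an instantaneous plane source, C(x,t) = M/(n_e·A·√(4πDt)) · exp(−(x−vt)²/(4Dt)), with n_e·A the pore (flow) area.
Plume center vt = 0.079 × 160 = 12.64 m, so the well at 9.8 m is 2.84 m upgradient of the peak.
√(4πDt) = 4.912 m, giving peak height M/(n_e·A·√(4πDt)) = 0.83/(0.24 × 5.8 × 4.912) = 0.1214 kg/m³.
(x−vt)²/(4Dt) = (-2.84)²/(4 × 0.012 × 160) = 1.050; exp(−1.050) = 0.3499.
C = 0.1214 × 0.3499 = 0.0425 kg/m³.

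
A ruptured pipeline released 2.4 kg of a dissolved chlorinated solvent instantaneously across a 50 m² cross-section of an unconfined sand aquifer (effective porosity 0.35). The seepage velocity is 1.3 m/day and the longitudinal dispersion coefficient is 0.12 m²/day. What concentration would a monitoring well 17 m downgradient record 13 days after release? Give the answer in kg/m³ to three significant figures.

0.0309 kg/m³

For an instantaneous plane source, C(x,t) = M/(n_e·A·√(4πDt)) · exp(−(x−vt)²/(4Dt)), with n_e·A the pore (flow) area.
Plume center vt = 1.3 × 13 = 16.9 m, so the well at 17 m is 0.1 m downgradient of the peak.
√(4πDt) = 4.428 m, giving peak height M/(n_e·A·√(4πDt)) = 2.4/(0.35 × 50 × 4.428) = 0.03097 kg/m³.
(x−vt)²/(4Dt) = (0.1)²/(4 × 0.12 × 13) = 0.001603; exp(−0.001603) = 0.9984.
C = 0.03097 × 0.9984 = 0.0309 kg/m³.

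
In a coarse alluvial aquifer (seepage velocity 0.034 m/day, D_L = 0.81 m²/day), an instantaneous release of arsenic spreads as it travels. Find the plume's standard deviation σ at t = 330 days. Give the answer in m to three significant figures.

Dispersive spreading gives a Gaussian with σ² = 2Dt; advection only shifts the center.
σ = √(2 × 0.81 × 330) = 23.1 m.

23.1 m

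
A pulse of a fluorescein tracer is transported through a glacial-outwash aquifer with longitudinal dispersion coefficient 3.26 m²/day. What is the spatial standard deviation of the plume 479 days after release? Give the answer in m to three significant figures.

55.9 m

Dispersive spreading gives a Gaussian with σ² = 2Dt; advection only shifts the center.
σ = √(2 × 3.26 × 479) = 55.9 m.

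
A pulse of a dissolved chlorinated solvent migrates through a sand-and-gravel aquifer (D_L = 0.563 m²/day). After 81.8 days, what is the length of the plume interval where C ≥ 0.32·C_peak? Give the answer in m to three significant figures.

The plume is Gaussian with σ = √(2Dt) = √(2 × 0.563 × 81.8) = 9.597 m.
C/C_peak = exp(−Δx²/(2σ²)) = 0.32 ⇒ Δx = σ·√(−2 ln 0.32) = 9.597 × 1.510 = 14.49 m.
Width = 2Δx = 29.0 m.

29.0 m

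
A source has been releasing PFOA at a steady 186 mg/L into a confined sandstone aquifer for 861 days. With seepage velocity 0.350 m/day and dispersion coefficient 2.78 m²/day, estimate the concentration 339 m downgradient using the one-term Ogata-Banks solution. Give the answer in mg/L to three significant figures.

For a continuous step input, C/C₀ ≈ ½·erfc((x−vt)/(2√(Dt))).
vt = 0.350 × 861 = 301.35 m and 2√(Dt) = 2√(2.78 × 861) = 97.85 m.
Argument (x−vt)/(2√(Dt)) = (339 − 301.35)/97.85 = 0.3848; ½·erfc(0.3848) = 0.2932.
C = 186 × 0.2932 = 54.5 mg/L.

54.5 mg/L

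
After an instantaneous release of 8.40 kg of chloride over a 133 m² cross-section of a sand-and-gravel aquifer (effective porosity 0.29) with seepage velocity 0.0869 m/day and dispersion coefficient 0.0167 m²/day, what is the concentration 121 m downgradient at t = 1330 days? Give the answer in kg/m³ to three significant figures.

For an instantaneous plane source, C(x,t) = M/(n_e·A·√(4πDt)) · exp(−(x−vt)²/(4Dt)), with n_e·A the pore (flow) area.
Plume center vt = 0.0869 × 1330 = 115.577 m, so the well at 121 m is 5.423 m downgradient of the peak.
√(4πDt) = 16.71 m, giving peak height M/(n_e·A·√(4πDt)) = 8.40/(0.29 × 133 × 16.71) = 0.01303 kg/m³.
(x−vt)²/(4Dt) = (5.423)²/(4 × 0.0167 × 1330) = 0.3310; exp(−0.3310) = 0.7182.
C = 0.01303 × 0.7182 = 0.00936 kg/m³.

0.00936 kg/m³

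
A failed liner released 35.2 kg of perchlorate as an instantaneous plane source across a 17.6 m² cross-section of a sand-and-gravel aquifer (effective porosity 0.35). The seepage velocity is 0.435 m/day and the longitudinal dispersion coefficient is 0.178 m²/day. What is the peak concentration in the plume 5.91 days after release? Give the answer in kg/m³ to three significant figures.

The peak of an instantaneous 1D plume sits at x = vt; there the Gaussian factor is 1 and C_max = M/(n_e·A·√(4πDt)), where n_e·A is the pore area the mass is dissolved in.
√(4πDt) = √(4π × 0.178 × 5.91) = 3.636 m, so C_max = 35.2/(0.35 × 17.6 × 3.636) = 1.57 kg/m³.

1.57 kg/m³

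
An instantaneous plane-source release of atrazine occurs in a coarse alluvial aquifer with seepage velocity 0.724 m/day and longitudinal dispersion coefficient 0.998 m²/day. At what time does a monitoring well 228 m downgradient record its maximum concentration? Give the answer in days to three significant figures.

313 days

For the 1D instantaneous-source solution, setting ∂C/∂t = 0 at fixed x gives v²t² + 2Dt − x² = 0, so t = (√(D² + v²x²) − D)/v².
√(D² + v²x²) = √(0.998² + 0.724² × 228²) = 165.1; v² = 0.524176.
t = (165.1 − 0.998)/0.524176 = 313 days (vs. the pure-advection estimate x/v = 315 d).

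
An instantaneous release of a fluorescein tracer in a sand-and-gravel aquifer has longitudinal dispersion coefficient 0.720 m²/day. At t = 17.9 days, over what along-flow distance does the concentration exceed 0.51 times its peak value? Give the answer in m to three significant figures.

The plume is Gaussian with σ = √(2Dt) = √(2 × 0.720 × 17.9) = 5.077 m.
C/C_peak = exp(−Δx²/(2σ²)) = 0.51 ⇒ Δx = σ·√(−2 ln 0.51) = 5.077 × 1.160 = 5.889 m.
Width = 2Δx = 11.8 m.

11.8 m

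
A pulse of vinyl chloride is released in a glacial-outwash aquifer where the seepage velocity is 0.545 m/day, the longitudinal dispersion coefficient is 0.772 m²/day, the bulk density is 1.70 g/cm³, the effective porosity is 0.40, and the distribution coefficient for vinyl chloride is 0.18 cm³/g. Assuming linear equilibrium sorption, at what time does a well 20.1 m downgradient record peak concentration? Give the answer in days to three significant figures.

60.7 days

Retardation factor R = 1 + ρ_b·K_d/n = 1 + 1.70 × 0.18/0.40 = 1.765.
Sorption retards both mechanisms: v_R = v/R = 0.3088 m/day, D_R = D/R = 0.4374 m²/day.
Peak time from v_R²t² + 2D_R t − x² = 0: t = (√(D_R² + v_R²x²) − D_R)/v_R².
√(D_R² + v_R²x²) = √(0.4374² + 0.3088² × 20.1²) = 6.222; v_R² = 0.09536.
t = (6.222 − 0.4374)/0.09536 = 60.7 days.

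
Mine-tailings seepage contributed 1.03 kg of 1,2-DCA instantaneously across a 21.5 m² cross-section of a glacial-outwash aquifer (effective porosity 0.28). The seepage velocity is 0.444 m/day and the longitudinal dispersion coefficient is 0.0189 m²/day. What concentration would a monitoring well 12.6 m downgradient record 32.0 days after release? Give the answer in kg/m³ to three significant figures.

0.0213 kg/m³

For an instantaneous plane source, C(x,t) = M/(n_e·A·√(4πDt)) · exp(−(x−vt)²/(4Dt)), with n_e·A the pore (flow) area.
Plume center vt = 0.444 × 32.0 = 14.208 m, so the well at 12.6 m is 1.608 m upgradient of the peak.
√(4πDt) = 2.757 m, giving peak height M/(n_e·A·√(4πDt)) = 1.03/(0.28 × 21.5 × 2.757) = 0.06206 kg/m³.
(x−vt)²/(4Dt) = (-1.608)²/(4 × 0.0189 × 32.0) = 1.069; exp(−1.069) = 0.3434.
C = 0.06206 × 0.3434 = 0.0213 kg/m³.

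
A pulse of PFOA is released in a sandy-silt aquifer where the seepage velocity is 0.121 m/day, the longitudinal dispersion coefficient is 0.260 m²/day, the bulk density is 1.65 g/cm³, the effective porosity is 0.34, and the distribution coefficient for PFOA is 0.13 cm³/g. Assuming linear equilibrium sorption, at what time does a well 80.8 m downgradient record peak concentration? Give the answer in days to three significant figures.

1060 days

Retardation factor R = 1 + ρ_b·K_d/n = 1 + 1.65 × 0.13/0.34 = 1.631.
Sorption retards both mechanisms: v_R = v/R = 0.07419 m/day, D_R = D/R = 0.1594 m²/day.
Peak time from v_R²t² + 2D_R t − x² = 0: t = (√(D_R² + v_R²x²) − D_R)/v_R².
√(D_R² + v_R²x²) = √(0.1594² + 0.07419² × 80.8²) = 5.997; v_R² = 0.005504.
t = (5.997 − 0.1594)/0.005504 = 1060 days.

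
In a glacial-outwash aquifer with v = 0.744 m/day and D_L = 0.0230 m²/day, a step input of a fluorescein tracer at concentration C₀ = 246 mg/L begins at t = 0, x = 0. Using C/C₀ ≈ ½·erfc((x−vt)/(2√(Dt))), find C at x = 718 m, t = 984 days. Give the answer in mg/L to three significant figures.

For a continuous step input, C/C₀ ≈ ½·erfc((x−vt)/(2√(Dt))).
vt = 0.744 × 984 = 732.096 m and 2√(Dt) = 2√(0.0230 × 984) = 9.515 m.
Argument (x−vt)/(2√(Dt)) = (718 − 732.096)/9.515 = -1.481; ½·erfc(-1.481) = 0.9819.
C = 246 × 0.9819 = 242 mg/L.

242 mg/L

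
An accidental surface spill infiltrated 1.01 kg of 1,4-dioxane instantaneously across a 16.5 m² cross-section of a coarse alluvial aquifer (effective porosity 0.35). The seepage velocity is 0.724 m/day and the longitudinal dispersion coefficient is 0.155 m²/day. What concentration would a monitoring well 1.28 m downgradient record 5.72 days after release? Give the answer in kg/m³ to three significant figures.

For an instantaneous plane source, C(x,t) = M/(n_e·A·√(4πDt)) · exp(−(x−vt)²/(4Dt)), with n_e·A the pore (flow) area.
Plume center vt = 0.724 × 5.72 = 4.14128 m, so the well at 1.28 m is 2.86128 m upgradient of the peak.
√(4πDt) = 3.338 m, giving peak height M/(n_e·A·√(4πDt)) = 1.01/(0.35 × 16.5 × 3.338) = 0.05239 kg/m³.
(x−vt)²/(4Dt) = (-2.86128)²/(4 × 0.155 × 5.72) = 2.309; exp(−2.309) = 0.09936.
C = 0.05239 × 0.09936 = 0.00521 kg/m³.

0.00521 kg/m³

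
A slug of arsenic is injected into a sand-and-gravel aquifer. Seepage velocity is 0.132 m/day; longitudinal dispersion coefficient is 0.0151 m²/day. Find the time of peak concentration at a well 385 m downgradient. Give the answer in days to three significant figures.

2920 days

For the 1D instantaneous-source solution, setting ∂C/∂t = 0 at fixed x gives v²t² + 2Dt − x² = 0, so t = (√(D² + v²x²) − D)/v².
√(D² + v²x²) = √(0.0151² + 0.132² × 385²) = 50.82; v² = 0.017424.
t = (50.82 − 0.0151)/0.017424 = 2920 days (vs. the pure-advection estimate x/v = 2920 d).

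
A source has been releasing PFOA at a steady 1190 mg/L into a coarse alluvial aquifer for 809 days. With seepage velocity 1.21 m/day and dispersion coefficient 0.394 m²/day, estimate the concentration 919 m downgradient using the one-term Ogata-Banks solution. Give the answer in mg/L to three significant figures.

1180 mg/L

For a continuous step input, C/C₀ ≈ ½·erfc((x−vt)/(2√(Dt))).
vt = 1.21 × 809 = 978.89 m and 2√(Dt) = 2√(0.394 × 809) = 35.71 m.
Argument (x−vt)/(2√(Dt)) = (919 − 978.89)/35.71 = -1.677; ½·erfc(-1.677) = 0.9911.
C = 1190 × 0.9911 = 1180 mg/L.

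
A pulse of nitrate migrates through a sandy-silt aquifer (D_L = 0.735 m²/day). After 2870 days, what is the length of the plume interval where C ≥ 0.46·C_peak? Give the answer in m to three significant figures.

The plume is Gaussian with σ = √(2Dt) = √(2 × 0.735 × 2870) = 64.95 m.
C/C_peak = exp(−Δx²/(2σ²)) = 0.46 ⇒ Δx = σ·√(−2 ln 0.46) = 64.95 × 1.246 = 80.93 m.
Width = 2Δx = 162 m.

162 m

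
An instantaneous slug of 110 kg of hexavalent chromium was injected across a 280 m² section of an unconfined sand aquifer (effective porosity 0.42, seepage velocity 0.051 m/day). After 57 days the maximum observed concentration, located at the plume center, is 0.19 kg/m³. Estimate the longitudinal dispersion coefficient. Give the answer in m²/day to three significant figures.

At the plume center C_max = M/(n_e·A·√(4πDt)), so D = M²/(4πt·(n_e·A·C_max)²).
n_e·A·C_max = 0.42 × 280 × 0.19 = 22.34 kg/m.
D = 110²/(4π × 57 × 22.34²) = 0.0338 m²/day.

0.0338 m²/day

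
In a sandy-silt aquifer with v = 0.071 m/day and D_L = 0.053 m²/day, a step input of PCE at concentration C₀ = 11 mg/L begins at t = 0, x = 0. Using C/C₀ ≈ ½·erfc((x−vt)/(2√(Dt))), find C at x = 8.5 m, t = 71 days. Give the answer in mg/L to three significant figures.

For a continuous step input, C/C₀ ≈ ½·erfc((x−vt)/(2√(Dt))).
vt = 0.071 × 71 = 5.041 m and 2√(Dt) = 2√(0.053 × 71) = 3.880 m.
Argument (x−vt)/(2√(Dt)) = (8.5 − 5.041)/3.880 = 0.8915; ½·erfc(0.8915) = 0.1037.
C = 11 × 0.1037 = 1.14 mg/L.

1.14 mg/L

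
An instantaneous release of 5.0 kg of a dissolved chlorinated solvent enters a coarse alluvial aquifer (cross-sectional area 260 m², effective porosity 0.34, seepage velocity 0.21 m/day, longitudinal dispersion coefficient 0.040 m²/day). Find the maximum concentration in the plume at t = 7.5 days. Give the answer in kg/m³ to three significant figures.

The peak of an instantaneous 1D plume sits at x = vt; there the Gaussian factor is 1 and C_max = M/(n_e·A·√(4πDt)), where n_e·A is the pore area the mass is dissolved in.
√(4πDt) = √(4π × 0.040 × 7.5) = 1.942 m, so C_max = 5.0/(0.34 × 260 × 1.942) = 0.0291 kg/m³.

0.0291 kg/m³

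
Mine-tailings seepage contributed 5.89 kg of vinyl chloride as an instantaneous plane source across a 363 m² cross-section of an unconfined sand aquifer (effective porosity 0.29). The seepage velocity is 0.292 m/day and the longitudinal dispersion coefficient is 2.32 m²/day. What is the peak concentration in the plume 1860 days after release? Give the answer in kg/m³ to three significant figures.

The peak of an instantaneous 1D plume sits at x = vt; there the Gaussian factor is 1 and C_max = M/(n_e·A·√(4πDt)), where n_e·A is the pore area the mass is dissolved in.
√(4πDt) = √(4π × 2.32 × 1860) = 232.9 m, so C_max = 5.89/(0.29 × 363 × 232.9) = 0.000240 kg/m³.

0.000240 kg/m³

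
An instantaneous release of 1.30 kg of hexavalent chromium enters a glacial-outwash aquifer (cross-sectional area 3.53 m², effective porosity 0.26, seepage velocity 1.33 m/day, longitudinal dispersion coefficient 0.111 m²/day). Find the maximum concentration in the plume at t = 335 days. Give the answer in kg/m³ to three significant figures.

The peak of an instantaneous 1D plume sits at x = vt; there the Gaussian factor is 1 and C_max = M/(n_e·A·√(4πDt)), where n_e·A is the pore area the mass is dissolved in.
√(4πDt) = √(4π × 0.111 × 335) = 21.62 m, so C_max = 1.30/(0.26 × 3.53 × 21.62) = 0.0655 kg/m³.

0.0655 kg/m³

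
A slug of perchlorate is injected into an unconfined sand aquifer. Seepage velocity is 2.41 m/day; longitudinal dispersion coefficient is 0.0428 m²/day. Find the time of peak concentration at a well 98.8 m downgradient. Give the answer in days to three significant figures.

For the 1D instantaneous-source solution, setting ∂C/∂t = 0 at fixed x gives v²t² + 2Dt − x² = 0, so t = (√(D² + v²x²) − D)/v².
√(D² + v²x²) = √(0.0428² + 2.41² × 98.8²) = 238.1; v² = 5.8081.
t = (238.1 − 0.0428)/5.8081 = 41.0 days (vs. the pure-advection estimate x/v = 41.0 d).

41.0 days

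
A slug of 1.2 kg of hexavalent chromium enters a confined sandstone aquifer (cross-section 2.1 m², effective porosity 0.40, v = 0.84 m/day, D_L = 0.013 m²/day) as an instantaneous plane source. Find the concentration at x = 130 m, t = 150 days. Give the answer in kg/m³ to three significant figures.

0.0371 kg/m³

For an instantaneous plane source, C(x,t) = M/(n_e·A·√(4πDt)) · exp(−(x−vt)²/(4Dt)), with n_e·A the pore (flow) area.
Plume center vt = 0.84 × 150 = 126 m, so the well at 130 m is 4 m downgradient of the peak.
√(4πDt) = 4.950 m, giving peak height M/(n_e·A·√(4πDt)) = 1.2/(0.40 × 2.1 × 4.950) = 0.2886 kg/m³.
(x−vt)²/(4Dt) = (4)²/(4 × 0.013 × 150) = 2.051; exp(−2.051) = 0.1286.
C = 0.2886 × 0.1286 = 0.0371 kg/m³.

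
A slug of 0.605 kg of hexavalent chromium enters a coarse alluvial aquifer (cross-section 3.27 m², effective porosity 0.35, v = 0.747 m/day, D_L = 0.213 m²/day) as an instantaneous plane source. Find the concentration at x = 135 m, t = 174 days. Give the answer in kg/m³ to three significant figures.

0.0207 kg/m³

For an instantaneous plane source, C(x,t) = M/(n_e·A·√(4πDt)) · exp(−(x−vt)²/(4Dt)), with n_e·A the pore (flow) area.
Plume center vt = 0.747 × 174 = 129.978 m, so the well at 135 m is 5.022 m downgradient of the peak.
√(4πDt) = 21.58 m, giving peak height M/(n_e·A·√(4πDt)) = 0.605/(0.35 × 3.27 × 21.58) = 0.02450 kg/m³.
(x−vt)²/(4Dt) = (5.022)²/(4 × 0.213 × 174) = 0.1701; exp(−0.1701) = 0.8436.
C = 0.02450 × 0.8436 = 0.0207 kg/m³.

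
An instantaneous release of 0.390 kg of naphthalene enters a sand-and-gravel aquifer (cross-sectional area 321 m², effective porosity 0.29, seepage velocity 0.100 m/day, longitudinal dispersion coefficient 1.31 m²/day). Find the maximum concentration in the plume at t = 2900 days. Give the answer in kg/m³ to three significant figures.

1.92e-05 kg/m³

The peak of an instantaneous 1D plume sits at x = vt; there the Gaussian factor is 1 and C_max = M/(n_e·A·√(4πDt)), where n_e·A is the pore area the mass is dissolved in.
√(4πDt) = √(4π × 1.31 × 2900) = 218.5 m, so C_max = 0.390/(0.29 × 321 × 218.5) = 1.92e-05 kg/m³.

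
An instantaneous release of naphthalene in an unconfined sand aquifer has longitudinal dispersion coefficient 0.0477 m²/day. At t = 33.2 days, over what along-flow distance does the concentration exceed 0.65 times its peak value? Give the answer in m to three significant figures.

The plume is Gaussian with σ = √(2Dt) = √(2 × 0.0477 × 33.2) = 1.780 m.
C/C_peak = exp(−Δx²/(2σ²)) = 0.65 ⇒ Δx = σ·√(−2 ln 0.65) = 1.780 × 0.9282 = 1.652 m.
Width = 2Δx = 3.30 m.

3.30 m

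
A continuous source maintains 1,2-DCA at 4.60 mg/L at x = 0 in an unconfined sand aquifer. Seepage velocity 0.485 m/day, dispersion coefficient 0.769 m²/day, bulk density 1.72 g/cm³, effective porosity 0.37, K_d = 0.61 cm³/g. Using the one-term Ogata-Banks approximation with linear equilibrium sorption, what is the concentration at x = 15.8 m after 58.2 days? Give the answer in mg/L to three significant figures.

0.185 mg/L

Retardation factor R = 1 + ρ_b·K_d/n = 1 + 1.72 × 0.61/0.37 = 3.836.
Sorption retards both mechanisms: v_R = v/R = 0.1264 m/day, D_R = D/R = 0.2005 m²/day.
v_R·t = 0.1264 × 58.2 = 7.35648 m; 2√(D_R t) = 6.832 m; argument = (15.8 − 7.35648)/6.832 = 1.236.
C = C₀ × ½·erfc(1.236) = 4.60 × 0.04023 = 0.185 mg/L.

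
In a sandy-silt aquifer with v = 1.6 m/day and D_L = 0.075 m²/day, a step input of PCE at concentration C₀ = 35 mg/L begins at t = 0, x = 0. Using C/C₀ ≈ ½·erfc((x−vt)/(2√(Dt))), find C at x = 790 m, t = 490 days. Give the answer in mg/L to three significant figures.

8.47 mg/L

For a continuous step input, C/C₀ ≈ ½·erfc((x−vt)/(2√(Dt))).
vt = 1.6 × 490 = 784 m and 2√(Dt) = 2√(0.075 × 490) = 12.12 m.
Argument (x−vt)/(2√(Dt)) = (790 − 784)/12.12 = 0.4950; ½·erfc(0.4950) = 0.2420.
C = 35 × 0.2420 = 8.47 mg/L.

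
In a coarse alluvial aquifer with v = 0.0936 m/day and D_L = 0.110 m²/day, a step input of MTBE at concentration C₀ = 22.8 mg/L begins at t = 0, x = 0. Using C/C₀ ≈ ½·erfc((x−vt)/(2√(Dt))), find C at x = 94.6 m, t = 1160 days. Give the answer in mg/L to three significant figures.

18.4 mg/L

For a continuous step input, C/C₀ ≈ ½·erfc((x−vt)/(2√(Dt))).
vt = 0.0936 × 1160 = 108.576 m and 2√(Dt) = 2√(0.110 × 1160) = 22.59 m.
Argument (x−vt)/(2√(Dt)) = (94.6 − 108.576)/22.59 = -0.6187; ½·erfc(-0.6187) = 0.8092.
C = 22.8 × 0.8092 = 18.4 mg/L.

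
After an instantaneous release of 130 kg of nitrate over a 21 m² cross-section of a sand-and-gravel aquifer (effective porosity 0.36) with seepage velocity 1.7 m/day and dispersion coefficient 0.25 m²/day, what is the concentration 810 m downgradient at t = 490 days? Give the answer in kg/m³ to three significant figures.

0.149 kg/m³

For an instantaneous plane source, C(x,t) = M/(n_e·A·√(4πDt)) · exp(−(x−vt)²/(4Dt)), with n_e·A the pore (flow) area.
Plume center vt = 1.7 × 490 = 833 m, so the well at 810 m is 23 m upgradient of the peak.
√(4πDt) = 39.23 m, giving peak height M/(n_e·A·√(4πDt)) = 130/(0.36 × 21 × 39.23) = 0.4383 kg/m³.
(x−vt)²/(4Dt) = (-23)²/(4 × 0.25 × 490) = 1.080; exp(−1.080) = 0.3396.
C = 0.4383 × 0.3396 = 0.149 kg/m³.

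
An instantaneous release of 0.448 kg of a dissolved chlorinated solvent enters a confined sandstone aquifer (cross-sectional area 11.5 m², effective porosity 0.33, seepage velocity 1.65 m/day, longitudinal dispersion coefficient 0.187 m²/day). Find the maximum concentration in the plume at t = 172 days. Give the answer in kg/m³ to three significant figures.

The peak of an instantaneous 1D plume sits at x = vt; there the Gaussian factor is 1 and C_max = M/(n_e·A·√(4πDt)), where n_e·A is the pore area the mass is dissolved in.
√(4πDt) = √(4π × 0.187 × 172) = 20.10 m, so C_max = 0.448/(0.33 × 11.5 × 20.10) = 0.00587 kg/m³.

0.00587 kg/m³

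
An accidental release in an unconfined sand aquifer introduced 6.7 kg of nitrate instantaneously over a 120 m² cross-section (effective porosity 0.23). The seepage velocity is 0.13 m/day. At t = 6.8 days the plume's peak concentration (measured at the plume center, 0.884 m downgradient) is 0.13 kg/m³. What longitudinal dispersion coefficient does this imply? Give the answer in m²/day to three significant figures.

0.0408 m²/day

At the plume center C_max = M/(n_e·A·√(4πDt)), so D = M²/(4πt·(n_e·A·C_max)²).
n_e·A·C_max = 0.23 × 120 × 0.13 = 3.588 kg/m.
D = 6.7²/(4π × 6.8 × 3.588²) = 0.0408 m²/day.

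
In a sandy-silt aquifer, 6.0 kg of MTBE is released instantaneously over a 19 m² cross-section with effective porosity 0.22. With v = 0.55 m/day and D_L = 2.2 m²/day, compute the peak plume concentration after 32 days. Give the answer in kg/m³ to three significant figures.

The peak of an instantaneous 1D plume sits at x = vt; there the Gaussian factor is 1 and C_max = M/(n_e·A·√(4πDt)), where n_e·A is the pore area the mass is dissolved in.
√(4πDt) = √(4π × 2.2 × 32) = 29.74 m, so C_max = 6.0/(0.22 × 19 × 29.74) = 0.0483 kg/m³.

0.0483 kg/m³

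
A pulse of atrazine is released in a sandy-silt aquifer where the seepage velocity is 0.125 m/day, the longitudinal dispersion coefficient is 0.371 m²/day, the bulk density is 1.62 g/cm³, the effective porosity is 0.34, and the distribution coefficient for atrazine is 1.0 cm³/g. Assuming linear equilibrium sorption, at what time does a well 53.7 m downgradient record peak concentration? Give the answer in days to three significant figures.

Retardation factor R = 1 + ρ_b·K_d/n = 1 + 1.62 × 1.0/0.34 = 5.765.
Sorption retards both mechanisms: v_R = v/R = 0.02168 m/day, D_R = D/R = 0.06435 m²/day.
Peak time from v_R²t² + 2D_R t − x² = 0: t = (√(D_R² + v_R²x²) − D_R)/v_R².
√(D_R² + v_R²x²) = √(0.06435² + 0.02168² × 53.7²) = 1.166; v_R² = 0.0004700.
t = (1.166 − 0.06435)/0.0004700 = 2340 days.

2340 days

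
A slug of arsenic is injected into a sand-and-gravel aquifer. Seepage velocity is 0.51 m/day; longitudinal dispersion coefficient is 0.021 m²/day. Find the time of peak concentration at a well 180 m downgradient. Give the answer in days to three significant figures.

For the 1D instantaneous-source solution, setting ∂C/∂t = 0 at fixed x gives v²t² + 2Dt − x² = 0, so t = (√(D² + v²x²) − D)/v².
√(D² + v²x²) = √(0.021² + 0.51² × 180²) = 91.80; v² = 0.2601.
t = (91.80 − 0.021)/0.2601 = 353 days (vs. the pure-advection estimate x/v = 353 d).

353 days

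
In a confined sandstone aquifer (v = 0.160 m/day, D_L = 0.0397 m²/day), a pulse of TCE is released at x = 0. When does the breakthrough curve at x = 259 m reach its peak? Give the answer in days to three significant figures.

1620 days

For the 1D instantaneous-source solution, setting ∂C/∂t = 0 at fixed x gives v²t² + 2Dt − x² = 0, so t = (√(D² + v²x²) − D)/v².
√(D² + v²x²) = √(0.0397² + 0.160² × 259²) = 41.44; v² = 0.0256.
t = (41.44 − 0.0397)/0.0256 = 1620 days (vs. the pure-advection estimate x/v = 1620 d).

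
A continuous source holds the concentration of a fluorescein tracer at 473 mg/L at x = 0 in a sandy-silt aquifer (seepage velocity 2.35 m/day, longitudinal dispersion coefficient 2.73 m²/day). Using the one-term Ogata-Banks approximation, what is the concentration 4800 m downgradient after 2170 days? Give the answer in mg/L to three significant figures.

472 mg/L

For a continuous step input, C/C₀ ≈ ½·erfc((x−vt)/(2√(Dt))).
vt = 2.35 × 2170 = 5099.5 m and 2√(Dt) = 2√(2.73 × 2170) = 153.9 m.
Argument (x−vt)/(2√(Dt)) = (4800 − 5099.5)/153.9 = -1.946; ½·erfc(-1.946) = 0.9970.
C = 473 × 0.9970 = 472 mg/L.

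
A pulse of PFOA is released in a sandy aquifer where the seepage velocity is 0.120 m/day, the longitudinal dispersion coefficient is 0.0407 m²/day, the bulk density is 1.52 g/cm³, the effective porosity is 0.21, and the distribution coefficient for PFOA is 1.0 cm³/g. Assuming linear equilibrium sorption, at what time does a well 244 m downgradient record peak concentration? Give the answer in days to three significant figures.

Retardation factor R = 1 + ρ_b·K_d/n = 1 + 1.52 × 1.0/0.21 = 8.238.
Sorption retards both mechanisms: v_R = v/R = 0.01457 m/day, D_R = D/R = 0.004941 m²/day.
Peak time from v_R²t² + 2D_R t − x² = 0: t = (√(D_R² + v_R²x²) − D_R)/v_R².
√(D_R² + v_R²x²) = √(0.004941² + 0.01457² × 244²) = 3.555; v_R² = 0.0002123.
t = (3.555 − 0.004941)/0.0002123 = 16700 days.

16700 days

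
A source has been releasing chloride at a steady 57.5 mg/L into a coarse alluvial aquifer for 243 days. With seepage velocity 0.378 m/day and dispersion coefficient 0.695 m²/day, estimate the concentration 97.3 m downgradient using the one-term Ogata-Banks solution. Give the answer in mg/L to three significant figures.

22.1 mg/L

For a continuous step input, C/C₀ ≈ ½·erfc((x−vt)/(2√(Dt))).
vt = 0.378 × 243 = 91.854 m and 2√(Dt) = 2√(0.695 × 243) = 25.99 m.
Argument (x−vt)/(2√(Dt)) = (97.3 − 91.854)/25.99 = 0.2095; ½·erfc(0.2095) = 0.3835.
C = 57.5 × 0.3835 = 22.1 mg/L.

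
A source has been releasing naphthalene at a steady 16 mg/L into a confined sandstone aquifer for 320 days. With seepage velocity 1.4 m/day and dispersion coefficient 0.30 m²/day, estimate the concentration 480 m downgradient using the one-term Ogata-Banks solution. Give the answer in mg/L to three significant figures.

For a continuous step input, C/C₀ ≈ ½·erfc((x−vt)/(2√(Dt))).
vt = 1.4 × 320 = 448 m and 2√(Dt) = 2√(0.30 × 320) = 19.60 m.
Argument (x−vt)/(2√(Dt)) = (480 − 448)/19.60 = 1.633; ½·erfc(1.633) = 0.01046.
C = 16 × 0.01046 = 0.167 mg/L.

0.167 mg/L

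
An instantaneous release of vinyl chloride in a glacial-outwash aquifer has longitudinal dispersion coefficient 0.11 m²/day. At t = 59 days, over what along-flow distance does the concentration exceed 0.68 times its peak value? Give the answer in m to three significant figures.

6.33 m

The plume is Gaussian with σ = √(2Dt) = √(2 × 0.11 × 59) = 3.603 m.
C/C_peak = exp(−Δx²/(2σ²)) = 0.68 ⇒ Δx = σ·√(−2 ln 0.68) = 3.603 × 0.8783 = 3.165 m.
Width = 2Δx = 6.33 m.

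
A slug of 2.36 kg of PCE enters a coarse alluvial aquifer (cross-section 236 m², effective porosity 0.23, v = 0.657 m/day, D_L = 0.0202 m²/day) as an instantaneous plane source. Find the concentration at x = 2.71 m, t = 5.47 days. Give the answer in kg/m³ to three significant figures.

For an instantaneous plane source, C(x,t) = M/(n_e·A·√(4πDt)) · exp(−(x−vt)²/(4Dt)), with n_e·A the pore (flow) area.
Plume center vt = 0.657 × 5.47 = 3.59379 m, so the well at 2.71 m is 0.88379 m upgradient of the peak.
√(4πDt) = 1.178 m, giving peak height M/(n_e·A·√(4πDt)) = 2.36/(0.23 × 236 × 1.178) = 0.03691 kg/m³.
(x−vt)²/(4Dt) = (-0.88379)²/(4 × 0.0202 × 5.47) = 1.767; exp(−1.767) = 0.1708.
C = 0.03691 × 0.1708 = 0.00630 kg/m³.

0.00630 kg/m³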